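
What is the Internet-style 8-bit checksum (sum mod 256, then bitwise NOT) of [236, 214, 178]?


Sum = 628 mod 256 = 116
Complement = 139

139


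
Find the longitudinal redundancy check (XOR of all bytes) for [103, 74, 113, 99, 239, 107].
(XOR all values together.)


XOR chain: 103 ^ 74 ^ 113 ^ 99 ^ 239 ^ 107 = 187

187


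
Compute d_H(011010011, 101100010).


XOR: 110110001
Count of 1s: 5

5


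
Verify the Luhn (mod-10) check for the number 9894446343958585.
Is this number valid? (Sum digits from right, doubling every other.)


Luhn sum = 97
97 mod 10 = 7

Invalid (Luhn sum mod 10 = 7)


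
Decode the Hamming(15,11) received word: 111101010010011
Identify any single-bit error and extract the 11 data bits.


Syndrome = 0: no error detected

Data: 10100010011 (no errors)


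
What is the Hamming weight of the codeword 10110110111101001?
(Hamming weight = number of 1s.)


Counting 1s in 10110110111101001

11


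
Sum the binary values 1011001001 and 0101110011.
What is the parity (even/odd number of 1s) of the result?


1011001001 = 713
0101110011 = 371
Sum = 1084 = 10000111100
1s count = 5

odd parity (5 ones in 10000111100)


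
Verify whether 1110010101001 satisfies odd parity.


Number of 1s: 7

Yes, parity is correct (7 ones)


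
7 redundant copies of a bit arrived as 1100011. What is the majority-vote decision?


Ones: 4 out of 7
Threshold: 4

1 (4/7 voted 1)


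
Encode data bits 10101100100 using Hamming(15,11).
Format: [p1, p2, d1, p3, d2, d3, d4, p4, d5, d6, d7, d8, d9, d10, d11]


Parity bits: p1=1, p2=1, p3=0, p4=1

111001011100100


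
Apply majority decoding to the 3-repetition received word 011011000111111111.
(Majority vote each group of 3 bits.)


Groups: 011, 011, 000, 111, 111, 111
Majority votes: 110111

110111


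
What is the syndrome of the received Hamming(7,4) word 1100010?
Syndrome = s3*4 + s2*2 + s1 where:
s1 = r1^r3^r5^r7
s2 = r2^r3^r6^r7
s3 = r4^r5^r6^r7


s1=1, s2=0, s3=1

Syndrome = 5 (error at position 5)


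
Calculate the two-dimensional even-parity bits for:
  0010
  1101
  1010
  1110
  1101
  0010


Row parities: 110111
Column parities: 0100

Row P: 110111, Col P: 0100, Corner: 1


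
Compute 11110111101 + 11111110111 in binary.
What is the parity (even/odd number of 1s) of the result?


11110111101 = 1981
11111110111 = 2039
Sum = 4020 = 111110110100
1s count = 8

even parity (8 ones in 111110110100)


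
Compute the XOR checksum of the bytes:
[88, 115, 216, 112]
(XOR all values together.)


XOR chain: 88 ^ 115 ^ 216 ^ 112 = 131

131


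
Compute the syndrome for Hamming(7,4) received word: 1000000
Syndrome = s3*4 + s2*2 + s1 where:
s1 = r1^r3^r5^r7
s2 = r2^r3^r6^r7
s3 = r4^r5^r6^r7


s1=1, s2=0, s3=0

Syndrome = 1 (error at position 1)


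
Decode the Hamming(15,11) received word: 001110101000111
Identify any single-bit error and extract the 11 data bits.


Syndrome = 0: no error detected

Data: 11011000111 (no errors)


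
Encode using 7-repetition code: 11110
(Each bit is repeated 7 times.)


Each bit -> 7 copies

11111111111111111111111111110000000


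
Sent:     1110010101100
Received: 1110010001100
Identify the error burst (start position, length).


XOR: 0000000100000

Burst at position 7, length 1


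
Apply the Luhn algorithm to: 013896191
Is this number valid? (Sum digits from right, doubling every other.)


Luhn sum = 35
35 mod 10 = 5

Invalid (Luhn sum mod 10 = 5)


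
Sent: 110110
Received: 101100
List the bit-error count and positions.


XOR: 011010

3 error(s) at position(s): 1, 2, 4


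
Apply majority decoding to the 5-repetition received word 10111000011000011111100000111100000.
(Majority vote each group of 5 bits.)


Groups: 10111, 00001, 10000, 11111, 10000, 01111, 00000
Majority votes: 1001010

1001010


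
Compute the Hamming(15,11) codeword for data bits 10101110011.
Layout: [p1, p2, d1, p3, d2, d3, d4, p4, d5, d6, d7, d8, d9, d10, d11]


Parity bits: p1=0, p2=0, p3=1, p4=1

001101011110011


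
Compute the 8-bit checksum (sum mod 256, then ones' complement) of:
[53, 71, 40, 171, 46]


Sum = 381 mod 256 = 125
Complement = 130

130


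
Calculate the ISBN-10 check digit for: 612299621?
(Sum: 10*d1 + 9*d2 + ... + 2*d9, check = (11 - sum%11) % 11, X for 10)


Weighted sum: 230
230 mod 11 = 10

Check digit: 1


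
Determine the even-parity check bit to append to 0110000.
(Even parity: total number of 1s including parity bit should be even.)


Number of 1s in data: 2
Parity bit: 0

0


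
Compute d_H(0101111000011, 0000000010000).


XOR: 0101111010011
Count of 1s: 8

8


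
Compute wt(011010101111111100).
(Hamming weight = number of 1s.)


Counting 1s in 011010101111111100

12


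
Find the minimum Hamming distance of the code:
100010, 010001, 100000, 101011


Comparing all pairs, minimum distance: 1
Can detect 0 errors, correct 0 errors

1


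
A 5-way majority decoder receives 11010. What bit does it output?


Ones: 3 out of 5
Threshold: 3

1 (3/5 voted 1)


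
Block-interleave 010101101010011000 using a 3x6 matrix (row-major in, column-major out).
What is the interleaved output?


Matrix:
  010101
  101010
  011000
Read columns: 010101011100010100

010101011100010100


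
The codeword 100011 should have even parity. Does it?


Number of 1s: 3

No, parity error (3 ones)


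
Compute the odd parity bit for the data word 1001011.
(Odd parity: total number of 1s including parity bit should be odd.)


Number of 1s in data: 4
Parity bit: 1

1


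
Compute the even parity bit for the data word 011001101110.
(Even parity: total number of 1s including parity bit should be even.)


Number of 1s in data: 7
Parity bit: 1

1


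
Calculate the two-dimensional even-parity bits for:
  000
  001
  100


Row parities: 011
Column parities: 101

Row P: 011, Col P: 101, Corner: 0


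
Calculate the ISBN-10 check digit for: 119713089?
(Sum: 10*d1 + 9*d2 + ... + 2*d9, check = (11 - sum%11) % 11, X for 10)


Weighted sum: 203
203 mod 11 = 5

Check digit: 6


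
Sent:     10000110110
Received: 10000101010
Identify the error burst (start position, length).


XOR: 00000011100

Burst at position 6, length 3


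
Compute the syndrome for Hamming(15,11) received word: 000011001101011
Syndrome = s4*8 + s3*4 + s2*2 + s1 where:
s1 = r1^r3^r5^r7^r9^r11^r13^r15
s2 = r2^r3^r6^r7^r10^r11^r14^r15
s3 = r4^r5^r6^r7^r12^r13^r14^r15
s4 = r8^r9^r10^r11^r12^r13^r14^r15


s1=1, s2=0, s3=1, s4=1

Syndrome = 13 (error at position 13)


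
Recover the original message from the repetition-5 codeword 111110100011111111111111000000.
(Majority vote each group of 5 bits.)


Groups: 11111, 01000, 11111, 11111, 11110, 00000
Majority votes: 101110

101110


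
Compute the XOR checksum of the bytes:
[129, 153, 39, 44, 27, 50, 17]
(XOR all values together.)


XOR chain: 129 ^ 153 ^ 39 ^ 44 ^ 27 ^ 50 ^ 17 = 43

43


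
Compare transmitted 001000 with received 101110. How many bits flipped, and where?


XOR: 100110

3 error(s) at position(s): 0, 3, 4


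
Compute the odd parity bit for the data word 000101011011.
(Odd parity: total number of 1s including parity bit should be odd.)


Number of 1s in data: 6
Parity bit: 1

1


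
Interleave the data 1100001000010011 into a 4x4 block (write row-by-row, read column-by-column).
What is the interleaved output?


Matrix:
  1100
  0010
  0001
  0011
Read columns: 1000100001010011

1000100001010011


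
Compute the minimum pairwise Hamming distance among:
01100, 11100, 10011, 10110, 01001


Comparing all pairs, minimum distance: 1
Can detect 0 errors, correct 0 errors

1


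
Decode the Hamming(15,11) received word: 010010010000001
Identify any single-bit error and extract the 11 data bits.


Syndrome = 0: no error detected

Data: 01000000001 (no errors)


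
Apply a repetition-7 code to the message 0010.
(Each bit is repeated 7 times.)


Each bit -> 7 copies

0000000000000011111110000000


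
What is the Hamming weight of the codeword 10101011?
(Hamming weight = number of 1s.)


Counting 1s in 10101011

5


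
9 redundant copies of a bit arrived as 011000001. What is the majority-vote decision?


Ones: 3 out of 9
Threshold: 5

0 (3/9 voted 1)


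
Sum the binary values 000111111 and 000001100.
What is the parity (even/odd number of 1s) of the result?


000111111 = 63
000001100 = 12
Sum = 75 = 1001011
1s count = 4

even parity (4 ones in 1001011)


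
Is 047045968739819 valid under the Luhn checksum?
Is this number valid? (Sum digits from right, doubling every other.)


Luhn sum = 76
76 mod 10 = 6

Invalid (Luhn sum mod 10 = 6)


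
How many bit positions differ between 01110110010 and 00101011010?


XOR: 01011101000
Count of 1s: 5

5


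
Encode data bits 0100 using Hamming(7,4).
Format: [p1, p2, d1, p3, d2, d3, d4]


Parity bits: p1=1, p2=0, p3=1

1001100


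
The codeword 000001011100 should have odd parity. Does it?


Number of 1s: 4

No, parity error (4 ones)


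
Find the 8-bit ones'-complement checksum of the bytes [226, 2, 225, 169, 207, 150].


Sum = 979 mod 256 = 211
Complement = 44

44


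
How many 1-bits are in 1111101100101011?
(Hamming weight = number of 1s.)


Counting 1s in 1111101100101011

11


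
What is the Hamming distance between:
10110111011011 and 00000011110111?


XOR: 10110100101100
Count of 1s: 7

7


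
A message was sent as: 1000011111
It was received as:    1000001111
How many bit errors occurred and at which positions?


XOR: 0000010000

1 error(s) at position(s): 5


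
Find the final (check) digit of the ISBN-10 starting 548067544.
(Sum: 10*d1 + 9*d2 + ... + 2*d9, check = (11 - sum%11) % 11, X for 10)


Weighted sum: 261
261 mod 11 = 8

Check digit: 3


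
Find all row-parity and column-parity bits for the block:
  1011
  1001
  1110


Row parities: 101
Column parities: 1100

Row P: 101, Col P: 1100, Corner: 0


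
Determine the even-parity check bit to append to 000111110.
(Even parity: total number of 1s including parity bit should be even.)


Number of 1s in data: 5
Parity bit: 1

1


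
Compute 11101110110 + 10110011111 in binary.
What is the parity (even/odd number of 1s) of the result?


11101110110 = 1910
10110011111 = 1439
Sum = 3349 = 110100010101
1s count = 6

even parity (6 ones in 110100010101)


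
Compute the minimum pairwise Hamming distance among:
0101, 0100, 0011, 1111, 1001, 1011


Comparing all pairs, minimum distance: 1
Can detect 0 errors, correct 0 errors

1


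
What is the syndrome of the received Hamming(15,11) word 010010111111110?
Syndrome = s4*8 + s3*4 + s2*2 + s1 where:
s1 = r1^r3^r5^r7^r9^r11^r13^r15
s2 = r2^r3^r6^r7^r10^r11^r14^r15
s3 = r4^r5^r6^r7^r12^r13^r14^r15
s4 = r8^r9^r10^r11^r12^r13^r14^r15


s1=1, s2=1, s3=1, s4=1

Syndrome = 15 (error at position 15)


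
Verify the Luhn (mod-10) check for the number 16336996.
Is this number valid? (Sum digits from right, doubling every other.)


Luhn sum = 44
44 mod 10 = 4

Invalid (Luhn sum mod 10 = 4)


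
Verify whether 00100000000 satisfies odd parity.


Number of 1s: 1

Yes, parity is correct (1 ones)


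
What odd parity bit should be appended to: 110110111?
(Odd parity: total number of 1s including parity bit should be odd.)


Number of 1s in data: 7
Parity bit: 0

0


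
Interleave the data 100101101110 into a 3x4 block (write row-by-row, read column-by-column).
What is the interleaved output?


Matrix:
  1001
  0110
  1110
Read columns: 101011011100

101011011100


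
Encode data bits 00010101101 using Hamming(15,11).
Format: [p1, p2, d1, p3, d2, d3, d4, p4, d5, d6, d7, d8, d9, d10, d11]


Parity bits: p1=1, p2=1, p3=0, p4=0

110000100101101


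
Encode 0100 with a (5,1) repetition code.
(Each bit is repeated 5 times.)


Each bit -> 5 copies

00000111110000000000


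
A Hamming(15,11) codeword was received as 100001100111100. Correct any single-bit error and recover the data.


Syndrome = 0: no error detected

Data: 00110111100 (no errors)


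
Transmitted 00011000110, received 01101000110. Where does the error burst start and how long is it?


XOR: 01110000000

Burst at position 1, length 3


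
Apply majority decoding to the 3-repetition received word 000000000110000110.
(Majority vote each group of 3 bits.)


Groups: 000, 000, 000, 110, 000, 110
Majority votes: 000101

000101


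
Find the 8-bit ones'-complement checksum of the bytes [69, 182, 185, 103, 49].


Sum = 588 mod 256 = 76
Complement = 179

179


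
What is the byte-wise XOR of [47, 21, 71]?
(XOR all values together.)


XOR chain: 47 ^ 21 ^ 71 = 125

125


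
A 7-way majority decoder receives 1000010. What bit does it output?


Ones: 2 out of 7
Threshold: 4

0 (2/7 voted 1)


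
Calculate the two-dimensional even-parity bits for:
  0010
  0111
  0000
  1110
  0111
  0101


Row parities: 110110
Column parities: 1001

Row P: 110110, Col P: 1001, Corner: 0


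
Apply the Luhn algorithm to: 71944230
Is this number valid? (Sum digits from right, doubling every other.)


Luhn sum = 35
35 mod 10 = 5

Invalid (Luhn sum mod 10 = 5)


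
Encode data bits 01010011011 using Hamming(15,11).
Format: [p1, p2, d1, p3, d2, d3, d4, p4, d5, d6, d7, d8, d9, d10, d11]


Parity bits: p1=0, p2=0, p3=1, p4=0

000110100011011


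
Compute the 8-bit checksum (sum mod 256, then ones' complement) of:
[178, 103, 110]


Sum = 391 mod 256 = 135
Complement = 120

120


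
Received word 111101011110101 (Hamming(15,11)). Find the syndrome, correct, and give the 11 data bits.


Syndrome = 0: no error detected

Data: 10101110101 (no errors)


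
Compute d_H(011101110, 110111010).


XOR: 101010100
Count of 1s: 4

4


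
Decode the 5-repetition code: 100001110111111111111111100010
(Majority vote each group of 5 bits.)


Groups: 10000, 11101, 11111, 11111, 11111, 00010
Majority votes: 011110

011110


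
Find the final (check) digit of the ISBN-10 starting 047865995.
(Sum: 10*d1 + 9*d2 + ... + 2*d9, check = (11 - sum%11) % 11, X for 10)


Weighted sum: 282
282 mod 11 = 7

Check digit: 4


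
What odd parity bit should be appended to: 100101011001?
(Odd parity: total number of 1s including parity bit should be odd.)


Number of 1s in data: 6
Parity bit: 1

1


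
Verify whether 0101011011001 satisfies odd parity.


Number of 1s: 7

Yes, parity is correct (7 ones)


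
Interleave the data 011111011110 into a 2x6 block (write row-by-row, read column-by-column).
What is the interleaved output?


Matrix:
  011111
  011110
Read columns: 001111111110

001111111110


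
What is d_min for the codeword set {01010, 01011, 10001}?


Comparing all pairs, minimum distance: 1
Can detect 0 errors, correct 0 errors

1


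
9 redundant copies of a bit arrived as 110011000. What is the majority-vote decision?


Ones: 4 out of 9
Threshold: 5

0 (4/9 voted 1)


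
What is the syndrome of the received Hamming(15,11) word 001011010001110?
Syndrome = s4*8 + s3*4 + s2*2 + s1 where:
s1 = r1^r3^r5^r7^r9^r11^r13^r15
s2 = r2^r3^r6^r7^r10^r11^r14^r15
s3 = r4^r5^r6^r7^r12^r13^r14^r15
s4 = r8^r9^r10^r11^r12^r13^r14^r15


s1=1, s2=1, s3=1, s4=0

Syndrome = 7 (error at position 7)


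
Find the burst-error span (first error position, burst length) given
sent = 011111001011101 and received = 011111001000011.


XOR: 000000000011110

Burst at position 10, length 4


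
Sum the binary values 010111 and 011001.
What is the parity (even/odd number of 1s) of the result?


010111 = 23
011001 = 25
Sum = 48 = 110000
1s count = 2

even parity (2 ones in 110000)


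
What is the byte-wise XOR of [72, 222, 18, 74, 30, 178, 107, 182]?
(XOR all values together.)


XOR chain: 72 ^ 222 ^ 18 ^ 74 ^ 30 ^ 178 ^ 107 ^ 182 = 191

191


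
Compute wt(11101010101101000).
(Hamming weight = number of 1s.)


Counting 1s in 11101010101101000

9


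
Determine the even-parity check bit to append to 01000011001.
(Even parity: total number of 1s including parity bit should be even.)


Number of 1s in data: 4
Parity bit: 0

0


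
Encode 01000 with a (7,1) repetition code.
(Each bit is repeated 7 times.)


Each bit -> 7 copies

00000001111111000000000000000000000


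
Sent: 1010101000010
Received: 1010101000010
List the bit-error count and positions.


XOR: 0000000000000

0 errors (received matches sent)


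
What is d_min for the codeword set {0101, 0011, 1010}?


Comparing all pairs, minimum distance: 2
Can detect 1 errors, correct 0 errors

2


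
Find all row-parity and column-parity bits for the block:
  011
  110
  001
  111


Row parities: 0011
Column parities: 011

Row P: 0011, Col P: 011, Corner: 0


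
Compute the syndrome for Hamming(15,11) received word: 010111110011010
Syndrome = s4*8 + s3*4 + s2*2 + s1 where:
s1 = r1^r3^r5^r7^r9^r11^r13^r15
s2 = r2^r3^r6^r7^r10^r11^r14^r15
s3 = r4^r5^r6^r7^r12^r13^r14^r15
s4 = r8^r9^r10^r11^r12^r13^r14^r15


s1=1, s2=1, s3=0, s4=0

Syndrome = 3 (error at position 3)


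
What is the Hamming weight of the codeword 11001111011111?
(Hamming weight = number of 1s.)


Counting 1s in 11001111011111

11


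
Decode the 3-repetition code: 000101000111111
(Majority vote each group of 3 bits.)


Groups: 000, 101, 000, 111, 111
Majority votes: 01011

01011


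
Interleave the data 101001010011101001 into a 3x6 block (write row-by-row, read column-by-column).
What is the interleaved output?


Matrix:
  101001
  010011
  101001
Read columns: 101010101000010111

101010101000010111


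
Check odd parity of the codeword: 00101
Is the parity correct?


Number of 1s: 2

No, parity error (2 ones)


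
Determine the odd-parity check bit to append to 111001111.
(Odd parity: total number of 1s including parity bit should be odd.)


Number of 1s in data: 7
Parity bit: 0

0


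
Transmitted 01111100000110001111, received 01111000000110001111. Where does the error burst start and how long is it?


XOR: 00000100000000000000

Burst at position 5, length 1


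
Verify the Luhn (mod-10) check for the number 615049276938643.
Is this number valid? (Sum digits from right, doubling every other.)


Luhn sum = 75
75 mod 10 = 5

Invalid (Luhn sum mod 10 = 5)


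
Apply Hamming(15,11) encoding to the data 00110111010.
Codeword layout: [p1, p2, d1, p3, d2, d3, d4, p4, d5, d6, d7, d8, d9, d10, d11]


Parity bits: p1=0, p2=1, p3=0, p4=0

010001100111010


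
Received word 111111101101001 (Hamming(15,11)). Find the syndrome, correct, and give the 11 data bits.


Syndrome = 0: no error detected

Data: 11111101001 (no errors)


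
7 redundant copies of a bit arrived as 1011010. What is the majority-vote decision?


Ones: 4 out of 7
Threshold: 4

1 (4/7 voted 1)


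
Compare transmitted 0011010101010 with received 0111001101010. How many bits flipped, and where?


XOR: 0100011000000

3 error(s) at position(s): 1, 5, 6


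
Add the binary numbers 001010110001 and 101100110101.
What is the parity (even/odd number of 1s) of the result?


001010110001 = 689
101100110101 = 2869
Sum = 3558 = 110111100110
1s count = 8

even parity (8 ones in 110111100110)


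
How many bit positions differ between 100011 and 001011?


XOR: 101000
Count of 1s: 2

2


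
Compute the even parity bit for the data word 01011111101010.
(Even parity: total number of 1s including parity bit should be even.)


Number of 1s in data: 9
Parity bit: 1

1


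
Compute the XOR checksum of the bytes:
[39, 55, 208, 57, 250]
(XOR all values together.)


XOR chain: 39 ^ 55 ^ 208 ^ 57 ^ 250 = 3

3


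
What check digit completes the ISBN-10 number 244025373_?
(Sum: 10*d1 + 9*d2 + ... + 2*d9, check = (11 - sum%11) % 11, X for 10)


Weighted sum: 164
164 mod 11 = 10

Check digit: 1


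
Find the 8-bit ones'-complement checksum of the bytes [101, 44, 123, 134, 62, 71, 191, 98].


Sum = 824 mod 256 = 56
Complement = 199

199


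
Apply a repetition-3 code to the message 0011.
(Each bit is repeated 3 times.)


Each bit -> 3 copies

000000111111


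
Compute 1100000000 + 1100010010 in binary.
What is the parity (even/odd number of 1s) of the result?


1100000000 = 768
1100010010 = 786
Sum = 1554 = 11000010010
1s count = 4

even parity (4 ones in 11000010010)


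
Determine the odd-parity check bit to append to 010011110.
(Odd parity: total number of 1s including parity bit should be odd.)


Number of 1s in data: 5
Parity bit: 0

0


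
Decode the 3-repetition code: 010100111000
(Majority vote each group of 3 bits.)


Groups: 010, 100, 111, 000
Majority votes: 0010

0010


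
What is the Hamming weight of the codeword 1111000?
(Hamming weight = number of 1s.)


Counting 1s in 1111000

4


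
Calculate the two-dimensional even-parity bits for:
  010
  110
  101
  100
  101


Row parities: 10010
Column parities: 000

Row P: 10010, Col P: 000, Corner: 0


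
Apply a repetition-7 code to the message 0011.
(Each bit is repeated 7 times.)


Each bit -> 7 copies

0000000000000011111111111111


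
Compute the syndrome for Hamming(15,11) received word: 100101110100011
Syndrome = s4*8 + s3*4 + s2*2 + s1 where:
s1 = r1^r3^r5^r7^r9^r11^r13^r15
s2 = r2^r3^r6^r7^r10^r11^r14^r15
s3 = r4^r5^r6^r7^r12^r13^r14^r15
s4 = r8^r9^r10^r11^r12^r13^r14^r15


s1=1, s2=1, s3=1, s4=0

Syndrome = 7 (error at position 7)


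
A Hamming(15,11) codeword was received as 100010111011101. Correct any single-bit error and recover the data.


Syndrome = 7: error at position 7

Data: 01001011101 (corrected bit 7)


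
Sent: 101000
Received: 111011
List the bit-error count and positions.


XOR: 010011

3 error(s) at position(s): 1, 4, 5


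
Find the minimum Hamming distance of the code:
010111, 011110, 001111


Comparing all pairs, minimum distance: 2
Can detect 1 errors, correct 0 errors

2


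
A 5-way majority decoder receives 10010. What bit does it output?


Ones: 2 out of 5
Threshold: 3

0 (2/5 voted 1)


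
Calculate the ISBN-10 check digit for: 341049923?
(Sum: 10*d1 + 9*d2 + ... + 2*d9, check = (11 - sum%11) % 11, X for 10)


Weighted sum: 191
191 mod 11 = 4

Check digit: 7


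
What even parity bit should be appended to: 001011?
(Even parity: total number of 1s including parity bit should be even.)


Number of 1s in data: 3
Parity bit: 1

1


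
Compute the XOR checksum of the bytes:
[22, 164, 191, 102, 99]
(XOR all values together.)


XOR chain: 22 ^ 164 ^ 191 ^ 102 ^ 99 = 8

8


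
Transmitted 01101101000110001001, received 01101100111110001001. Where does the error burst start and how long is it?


XOR: 00000001111000000000

Burst at position 7, length 4


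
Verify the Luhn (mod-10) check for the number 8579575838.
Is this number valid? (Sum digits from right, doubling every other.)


Luhn sum = 57
57 mod 10 = 7

Invalid (Luhn sum mod 10 = 7)


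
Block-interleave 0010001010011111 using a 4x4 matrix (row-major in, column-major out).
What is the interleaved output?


Matrix:
  0010
  0010
  1001
  1111
Read columns: 0011000111010011

0011000111010011


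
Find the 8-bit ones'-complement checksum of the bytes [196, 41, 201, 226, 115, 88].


Sum = 867 mod 256 = 99
Complement = 156

156


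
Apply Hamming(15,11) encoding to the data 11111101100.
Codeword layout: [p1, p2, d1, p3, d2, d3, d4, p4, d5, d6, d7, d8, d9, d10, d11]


Parity bits: p1=1, p2=0, p3=1, p4=0

101111101101100


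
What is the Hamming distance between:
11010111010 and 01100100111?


XOR: 10110011101
Count of 1s: 7

7


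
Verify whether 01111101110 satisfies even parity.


Number of 1s: 8

Yes, parity is correct (8 ones)


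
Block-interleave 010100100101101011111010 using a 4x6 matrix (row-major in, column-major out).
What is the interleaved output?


Matrix:
  010100
  100101
  101011
  111010
Read columns: 011110010011110000110110

011110010011110000110110


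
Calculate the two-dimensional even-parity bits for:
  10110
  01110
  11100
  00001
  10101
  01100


Row parities: 111110
Column parities: 11100

Row P: 111110, Col P: 11100, Corner: 1


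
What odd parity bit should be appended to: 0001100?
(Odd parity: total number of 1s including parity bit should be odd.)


Number of 1s in data: 2
Parity bit: 1

1


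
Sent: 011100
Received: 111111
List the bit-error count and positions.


XOR: 100011

3 error(s) at position(s): 0, 4, 5


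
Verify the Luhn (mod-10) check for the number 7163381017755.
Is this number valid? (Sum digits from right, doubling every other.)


Luhn sum = 51
51 mod 10 = 1

Invalid (Luhn sum mod 10 = 1)


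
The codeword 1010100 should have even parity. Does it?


Number of 1s: 3

No, parity error (3 ones)


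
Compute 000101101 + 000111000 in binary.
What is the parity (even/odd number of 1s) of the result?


000101101 = 45
000111000 = 56
Sum = 101 = 1100101
1s count = 4

even parity (4 ones in 1100101)


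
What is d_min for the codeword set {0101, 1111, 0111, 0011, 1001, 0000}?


Comparing all pairs, minimum distance: 1
Can detect 0 errors, correct 0 errors

1


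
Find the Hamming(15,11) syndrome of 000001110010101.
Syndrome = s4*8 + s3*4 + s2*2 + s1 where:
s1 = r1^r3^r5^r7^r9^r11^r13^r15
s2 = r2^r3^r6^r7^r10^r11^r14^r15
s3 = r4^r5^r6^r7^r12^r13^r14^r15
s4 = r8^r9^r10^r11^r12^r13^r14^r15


s1=0, s2=0, s3=0, s4=0

Syndrome = 0 (no error)


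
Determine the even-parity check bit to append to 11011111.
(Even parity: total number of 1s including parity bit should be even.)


Number of 1s in data: 7
Parity bit: 1

1


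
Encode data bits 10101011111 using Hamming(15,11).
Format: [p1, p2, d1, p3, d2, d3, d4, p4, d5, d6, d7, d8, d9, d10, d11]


Parity bits: p1=1, p2=1, p3=1, p4=0

111101001011111


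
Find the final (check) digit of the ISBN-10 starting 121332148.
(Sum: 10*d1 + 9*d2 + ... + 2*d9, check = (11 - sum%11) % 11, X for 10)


Weighted sum: 117
117 mod 11 = 7

Check digit: 4


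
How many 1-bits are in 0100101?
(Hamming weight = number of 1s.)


Counting 1s in 0100101

3


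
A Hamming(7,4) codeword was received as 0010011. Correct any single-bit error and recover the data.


Syndrome = 2: error at position 2

Data: 1011 (corrected bit 2)


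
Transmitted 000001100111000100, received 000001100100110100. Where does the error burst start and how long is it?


XOR: 000000000011110000

Burst at position 10, length 4


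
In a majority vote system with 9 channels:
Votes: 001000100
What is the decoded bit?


Ones: 2 out of 9
Threshold: 5

0 (2/9 voted 1)


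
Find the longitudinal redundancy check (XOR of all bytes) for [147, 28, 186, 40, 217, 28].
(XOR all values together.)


XOR chain: 147 ^ 28 ^ 186 ^ 40 ^ 217 ^ 28 = 216

216


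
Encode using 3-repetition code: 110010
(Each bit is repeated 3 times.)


Each bit -> 3 copies

111111000000111000


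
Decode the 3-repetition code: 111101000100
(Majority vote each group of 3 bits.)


Groups: 111, 101, 000, 100
Majority votes: 1100

1100


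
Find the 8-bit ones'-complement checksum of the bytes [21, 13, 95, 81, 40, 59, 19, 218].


Sum = 546 mod 256 = 34
Complement = 221

221


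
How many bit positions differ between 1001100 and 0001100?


XOR: 1000000
Count of 1s: 1

1


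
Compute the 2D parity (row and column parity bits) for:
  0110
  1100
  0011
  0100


Row parities: 0001
Column parities: 1101

Row P: 0001, Col P: 1101, Corner: 1


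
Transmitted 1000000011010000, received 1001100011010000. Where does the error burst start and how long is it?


XOR: 0001100000000000

Burst at position 3, length 2


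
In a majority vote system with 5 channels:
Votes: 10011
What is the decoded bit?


Ones: 3 out of 5
Threshold: 3

1 (3/5 voted 1)


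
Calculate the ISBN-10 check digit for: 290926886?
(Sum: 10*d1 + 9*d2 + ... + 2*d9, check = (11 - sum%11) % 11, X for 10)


Weighted sum: 274
274 mod 11 = 10

Check digit: 1


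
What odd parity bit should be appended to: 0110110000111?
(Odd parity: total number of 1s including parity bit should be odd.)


Number of 1s in data: 7
Parity bit: 0

0


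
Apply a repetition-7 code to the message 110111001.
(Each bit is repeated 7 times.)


Each bit -> 7 copies

111111111111110000000111111111111111111111000000000000001111111


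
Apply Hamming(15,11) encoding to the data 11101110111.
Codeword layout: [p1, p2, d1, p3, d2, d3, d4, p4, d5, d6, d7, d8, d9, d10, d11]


Parity bits: p1=0, p2=0, p3=1, p4=0

001111001110111


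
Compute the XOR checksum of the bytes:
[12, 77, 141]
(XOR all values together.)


XOR chain: 12 ^ 77 ^ 141 = 204

204


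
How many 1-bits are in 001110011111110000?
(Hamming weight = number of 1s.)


Counting 1s in 001110011111110000

10


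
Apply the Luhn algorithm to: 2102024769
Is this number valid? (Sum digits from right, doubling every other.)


Luhn sum = 36
36 mod 10 = 6

Invalid (Luhn sum mod 10 = 6)


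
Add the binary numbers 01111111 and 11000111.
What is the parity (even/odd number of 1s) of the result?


01111111 = 127
11000111 = 199
Sum = 326 = 101000110
1s count = 4

even parity (4 ones in 101000110)


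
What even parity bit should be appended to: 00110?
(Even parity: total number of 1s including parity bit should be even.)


Number of 1s in data: 2
Parity bit: 0

0


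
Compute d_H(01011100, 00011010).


XOR: 01000110
Count of 1s: 3

3


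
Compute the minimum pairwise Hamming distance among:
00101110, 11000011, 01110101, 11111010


Comparing all pairs, minimum distance: 4
Can detect 3 errors, correct 1 errors

4


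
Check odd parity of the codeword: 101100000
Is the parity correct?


Number of 1s: 3

Yes, parity is correct (3 ones)


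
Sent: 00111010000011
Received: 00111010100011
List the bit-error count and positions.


XOR: 00000000100000

1 error(s) at position(s): 8


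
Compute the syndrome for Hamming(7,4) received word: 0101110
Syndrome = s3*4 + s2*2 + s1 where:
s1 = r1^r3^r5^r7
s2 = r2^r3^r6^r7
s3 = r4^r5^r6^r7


s1=1, s2=0, s3=1

Syndrome = 5 (error at position 5)


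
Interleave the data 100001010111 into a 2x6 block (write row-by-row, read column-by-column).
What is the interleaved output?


Matrix:
  100001
  010111
Read columns: 100100010111

100100010111


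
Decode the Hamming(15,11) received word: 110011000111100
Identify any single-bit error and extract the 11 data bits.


Syndrome = 0: no error detected

Data: 01100111100 (no errors)


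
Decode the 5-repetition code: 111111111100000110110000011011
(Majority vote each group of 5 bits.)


Groups: 11111, 11111, 00000, 11011, 00000, 11011
Majority votes: 110101

110101


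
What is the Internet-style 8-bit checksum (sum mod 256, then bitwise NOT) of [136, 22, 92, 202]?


Sum = 452 mod 256 = 196
Complement = 59

59


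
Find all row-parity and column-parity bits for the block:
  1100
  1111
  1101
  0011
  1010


Row parities: 00100
Column parities: 0111

Row P: 00100, Col P: 0111, Corner: 1


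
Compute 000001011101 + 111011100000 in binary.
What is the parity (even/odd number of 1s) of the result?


000001011101 = 93
111011100000 = 3808
Sum = 3901 = 111100111101
1s count = 9

odd parity (9 ones in 111100111101)


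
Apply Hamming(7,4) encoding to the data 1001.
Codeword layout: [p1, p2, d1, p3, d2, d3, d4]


Parity bits: p1=0, p2=0, p3=1

0011001


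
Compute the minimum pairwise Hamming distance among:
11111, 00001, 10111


Comparing all pairs, minimum distance: 1
Can detect 0 errors, correct 0 errors

1


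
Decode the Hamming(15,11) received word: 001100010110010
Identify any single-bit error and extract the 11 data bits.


Syndrome = 0: no error detected

Data: 10000110010 (no errors)


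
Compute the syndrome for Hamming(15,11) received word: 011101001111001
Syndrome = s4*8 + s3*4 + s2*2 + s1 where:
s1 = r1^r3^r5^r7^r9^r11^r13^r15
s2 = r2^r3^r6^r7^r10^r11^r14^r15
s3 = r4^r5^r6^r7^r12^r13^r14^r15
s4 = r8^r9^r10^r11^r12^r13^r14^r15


s1=0, s2=0, s3=0, s4=1

Syndrome = 8 (error at position 8)


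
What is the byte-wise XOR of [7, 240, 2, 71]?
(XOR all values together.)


XOR chain: 7 ^ 240 ^ 2 ^ 71 = 178

178


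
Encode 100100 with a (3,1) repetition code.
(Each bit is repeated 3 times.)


Each bit -> 3 copies

111000000111000000


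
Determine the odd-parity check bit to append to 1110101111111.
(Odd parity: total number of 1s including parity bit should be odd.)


Number of 1s in data: 11
Parity bit: 0

0


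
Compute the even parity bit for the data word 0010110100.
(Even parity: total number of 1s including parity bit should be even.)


Number of 1s in data: 4
Parity bit: 0

0


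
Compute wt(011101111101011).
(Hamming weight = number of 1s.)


Counting 1s in 011101111101011

11


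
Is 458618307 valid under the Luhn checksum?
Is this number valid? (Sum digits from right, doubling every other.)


Luhn sum = 34
34 mod 10 = 4

Invalid (Luhn sum mod 10 = 4)


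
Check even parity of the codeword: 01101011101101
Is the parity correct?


Number of 1s: 9

No, parity error (9 ones)


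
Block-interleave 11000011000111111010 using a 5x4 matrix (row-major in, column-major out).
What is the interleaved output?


Matrix:
  1100
  0011
  0001
  1111
  1010
Read columns: 10011100100101101110

10011100100101101110


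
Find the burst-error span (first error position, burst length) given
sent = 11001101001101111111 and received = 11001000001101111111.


XOR: 00000101000000000000

Burst at position 5, length 3


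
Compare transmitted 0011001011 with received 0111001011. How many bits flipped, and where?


XOR: 0100000000

1 error(s) at position(s): 1


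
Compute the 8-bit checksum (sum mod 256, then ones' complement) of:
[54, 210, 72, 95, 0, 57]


Sum = 488 mod 256 = 232
Complement = 23

23


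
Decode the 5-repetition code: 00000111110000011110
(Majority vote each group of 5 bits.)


Groups: 00000, 11111, 00000, 11110
Majority votes: 0101

0101


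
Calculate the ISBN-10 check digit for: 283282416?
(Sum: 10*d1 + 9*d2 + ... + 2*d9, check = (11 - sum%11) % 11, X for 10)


Weighted sum: 219
219 mod 11 = 10

Check digit: 1


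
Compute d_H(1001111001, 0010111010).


XOR: 1011000011
Count of 1s: 5

5


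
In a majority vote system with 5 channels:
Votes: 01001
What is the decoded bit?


Ones: 2 out of 5
Threshold: 3

0 (2/5 voted 1)


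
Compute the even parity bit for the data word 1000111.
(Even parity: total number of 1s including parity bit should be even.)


Number of 1s in data: 4
Parity bit: 0

0


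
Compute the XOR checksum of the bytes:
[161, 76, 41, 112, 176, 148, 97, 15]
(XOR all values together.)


XOR chain: 161 ^ 76 ^ 41 ^ 112 ^ 176 ^ 148 ^ 97 ^ 15 = 254

254


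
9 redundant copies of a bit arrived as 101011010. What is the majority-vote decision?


Ones: 5 out of 9
Threshold: 5

1 (5/9 voted 1)


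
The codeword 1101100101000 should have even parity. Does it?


Number of 1s: 6

Yes, parity is correct (6 ones)


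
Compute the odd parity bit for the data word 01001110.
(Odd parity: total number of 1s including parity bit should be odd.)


Number of 1s in data: 4
Parity bit: 1

1


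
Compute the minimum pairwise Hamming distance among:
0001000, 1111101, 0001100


Comparing all pairs, minimum distance: 1
Can detect 0 errors, correct 0 errors

1


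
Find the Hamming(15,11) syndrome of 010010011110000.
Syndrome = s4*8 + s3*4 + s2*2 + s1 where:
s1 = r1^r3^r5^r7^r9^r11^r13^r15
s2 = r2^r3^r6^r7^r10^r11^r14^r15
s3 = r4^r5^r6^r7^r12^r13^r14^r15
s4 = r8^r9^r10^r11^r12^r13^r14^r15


s1=1, s2=1, s3=1, s4=0

Syndrome = 7 (error at position 7)


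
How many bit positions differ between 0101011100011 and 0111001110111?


XOR: 0010010010100
Count of 1s: 4

4


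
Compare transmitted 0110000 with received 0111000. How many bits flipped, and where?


XOR: 0001000

1 error(s) at position(s): 3


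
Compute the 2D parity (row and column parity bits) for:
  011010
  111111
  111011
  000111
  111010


Row parities: 10110
Column parities: 100011

Row P: 10110, Col P: 100011, Corner: 1


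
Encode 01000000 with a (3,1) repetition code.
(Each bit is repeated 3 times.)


Each bit -> 3 copies

000111000000000000000000


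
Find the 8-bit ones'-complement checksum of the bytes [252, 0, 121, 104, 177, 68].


Sum = 722 mod 256 = 210
Complement = 45

45


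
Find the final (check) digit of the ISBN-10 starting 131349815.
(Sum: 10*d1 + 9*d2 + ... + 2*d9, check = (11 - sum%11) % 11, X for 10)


Weighted sum: 180
180 mod 11 = 4

Check digit: 7


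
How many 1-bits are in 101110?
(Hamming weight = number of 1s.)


Counting 1s in 101110

4


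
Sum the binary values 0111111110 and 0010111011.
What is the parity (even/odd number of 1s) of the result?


0111111110 = 510
0010111011 = 187
Sum = 697 = 1010111001
1s count = 6

even parity (6 ones in 1010111001)


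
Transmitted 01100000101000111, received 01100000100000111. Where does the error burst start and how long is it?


XOR: 00000000001000000

Burst at position 10, length 1


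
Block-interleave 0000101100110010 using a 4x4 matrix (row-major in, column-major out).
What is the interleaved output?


Matrix:
  0000
  1011
  0011
  0010
Read columns: 0100000001110110

0100000001110110


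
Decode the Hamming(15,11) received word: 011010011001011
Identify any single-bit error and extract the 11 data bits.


Syndrome = 8: error at position 8

Data: 11001001011 (corrected bit 8)


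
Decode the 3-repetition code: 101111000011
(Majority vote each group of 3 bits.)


Groups: 101, 111, 000, 011
Majority votes: 1101

1101


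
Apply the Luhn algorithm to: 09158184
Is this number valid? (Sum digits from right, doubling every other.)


Luhn sum = 35
35 mod 10 = 5

Invalid (Luhn sum mod 10 = 5)


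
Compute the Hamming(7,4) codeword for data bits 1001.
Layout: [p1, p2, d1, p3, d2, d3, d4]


Parity bits: p1=0, p2=0, p3=1

0011001


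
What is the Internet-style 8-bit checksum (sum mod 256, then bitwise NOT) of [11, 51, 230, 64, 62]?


Sum = 418 mod 256 = 162
Complement = 93

93


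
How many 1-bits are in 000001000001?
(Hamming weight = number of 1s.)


Counting 1s in 000001000001

2


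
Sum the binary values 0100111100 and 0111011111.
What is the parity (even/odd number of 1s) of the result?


0100111100 = 316
0111011111 = 479
Sum = 795 = 1100011011
1s count = 6

even parity (6 ones in 1100011011)


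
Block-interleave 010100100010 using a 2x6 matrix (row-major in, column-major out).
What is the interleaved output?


Matrix:
  010100
  100010
Read columns: 011000100100

011000100100


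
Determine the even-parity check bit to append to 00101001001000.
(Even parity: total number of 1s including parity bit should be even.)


Number of 1s in data: 4
Parity bit: 0

0


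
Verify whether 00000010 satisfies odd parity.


Number of 1s: 1

Yes, parity is correct (1 ones)


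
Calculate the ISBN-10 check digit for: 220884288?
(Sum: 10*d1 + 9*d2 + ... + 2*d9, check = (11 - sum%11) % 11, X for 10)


Weighted sum: 210
210 mod 11 = 1

Check digit: X
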